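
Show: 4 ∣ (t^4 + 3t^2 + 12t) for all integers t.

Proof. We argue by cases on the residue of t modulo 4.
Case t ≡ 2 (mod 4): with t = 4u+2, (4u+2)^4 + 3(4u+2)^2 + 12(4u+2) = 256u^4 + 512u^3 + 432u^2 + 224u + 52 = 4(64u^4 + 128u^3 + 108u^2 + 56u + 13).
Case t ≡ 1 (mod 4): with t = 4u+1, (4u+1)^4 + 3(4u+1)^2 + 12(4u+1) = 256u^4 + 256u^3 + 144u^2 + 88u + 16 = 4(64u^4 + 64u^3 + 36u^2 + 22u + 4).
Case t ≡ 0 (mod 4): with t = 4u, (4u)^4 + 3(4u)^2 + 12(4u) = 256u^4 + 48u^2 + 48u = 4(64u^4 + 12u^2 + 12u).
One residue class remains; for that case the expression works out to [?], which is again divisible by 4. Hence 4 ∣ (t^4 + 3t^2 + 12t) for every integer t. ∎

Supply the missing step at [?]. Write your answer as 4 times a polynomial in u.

The residues treated are {2, 1, 0}, so the missing case is t ≡ 3 (mod 4); write t = 4u+3.
Then (4u+3)^4 + 3(4u+3)^2 + 12(4u+3) = 256u^4 + 768u^3 + 912u^2 + 552u + 144 = 4(64u^4 + 192u^3 + 228u^2 + 138u + 36).

4(64u^4 + 192u^3 + 228u^2 + 138u + 36)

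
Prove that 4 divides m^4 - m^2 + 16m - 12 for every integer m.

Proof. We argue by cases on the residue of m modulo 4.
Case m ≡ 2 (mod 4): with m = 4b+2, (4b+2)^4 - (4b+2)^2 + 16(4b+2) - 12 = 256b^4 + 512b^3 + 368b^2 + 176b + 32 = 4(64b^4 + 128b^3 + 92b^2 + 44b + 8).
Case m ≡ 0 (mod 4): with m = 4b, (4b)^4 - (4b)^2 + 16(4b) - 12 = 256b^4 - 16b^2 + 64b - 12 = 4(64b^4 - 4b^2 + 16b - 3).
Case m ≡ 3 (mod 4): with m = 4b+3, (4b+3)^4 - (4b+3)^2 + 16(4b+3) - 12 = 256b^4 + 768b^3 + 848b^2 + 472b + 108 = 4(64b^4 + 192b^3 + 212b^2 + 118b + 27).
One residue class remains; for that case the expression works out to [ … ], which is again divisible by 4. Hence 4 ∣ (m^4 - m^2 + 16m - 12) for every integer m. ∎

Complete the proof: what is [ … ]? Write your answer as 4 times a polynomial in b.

Only m ≡ 1 (mod 4) is unaccounted for. Put m = 4b+1:
(4b+1)^4 - (4b+1)^2 + 16(4b+1) - 12 expands to 256b^4 + 256b^3 + 80b^2 + 72b + 4,
and factoring out 4 leaves 4(64b^4 + 64b^3 + 20b^2 + 18b + 1).

4(64b^4 + 64b^3 + 20b^2 + 18b + 1)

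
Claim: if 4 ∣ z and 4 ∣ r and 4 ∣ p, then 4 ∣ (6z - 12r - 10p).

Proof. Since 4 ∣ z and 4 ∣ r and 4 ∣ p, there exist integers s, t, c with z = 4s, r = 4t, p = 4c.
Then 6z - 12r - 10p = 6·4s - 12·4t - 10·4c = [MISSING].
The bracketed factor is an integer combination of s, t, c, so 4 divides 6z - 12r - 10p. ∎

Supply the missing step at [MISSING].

Each term has a factor of 4: 6·4s - 12·4t - 10·4c = 4·(-10c + 6s - 12t).
Since -10c + 6s - 12t is an integer, 4 ∣ (6z - 12r - 10p).

4(-10c + 6s - 12t)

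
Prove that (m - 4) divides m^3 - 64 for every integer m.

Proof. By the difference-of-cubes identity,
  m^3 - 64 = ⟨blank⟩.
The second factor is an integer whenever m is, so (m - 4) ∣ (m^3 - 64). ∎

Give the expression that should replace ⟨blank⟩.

(m - 4)(m^2 + 4m + 16)

a^3 - b^3 = (a - b)(a^2 + ab + b^2). With a = m, b = 4:
m^3 - 64 = (m - 4)(m^2 + 4m + 16).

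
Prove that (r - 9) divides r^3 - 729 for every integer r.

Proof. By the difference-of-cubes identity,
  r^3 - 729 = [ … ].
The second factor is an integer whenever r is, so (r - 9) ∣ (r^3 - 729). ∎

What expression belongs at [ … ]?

(r - 9)(r^2 + 9r + 81)

a^3 - b^3 = (a - b)(a^2 + ab + b^2). With a = r, b = 9:
r^3 - 729 = (r - 9)(r^2 + 9r + 81).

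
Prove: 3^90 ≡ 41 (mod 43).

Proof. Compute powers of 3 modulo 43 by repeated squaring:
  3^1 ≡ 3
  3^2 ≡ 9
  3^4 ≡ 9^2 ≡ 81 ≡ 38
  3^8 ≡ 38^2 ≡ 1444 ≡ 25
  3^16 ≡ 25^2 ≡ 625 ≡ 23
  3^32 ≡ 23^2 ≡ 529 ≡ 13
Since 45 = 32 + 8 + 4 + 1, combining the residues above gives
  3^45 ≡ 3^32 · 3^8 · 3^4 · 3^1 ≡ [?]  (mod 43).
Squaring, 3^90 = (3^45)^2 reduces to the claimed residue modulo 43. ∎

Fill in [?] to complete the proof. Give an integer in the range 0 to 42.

Multiply the listed residues: 13 · 25 · 38 · 3 = 325 → 12350 → 37050.
Reducing modulo 43: 37050 = 861·43 + 27, so 3^45 ≡ 27.

27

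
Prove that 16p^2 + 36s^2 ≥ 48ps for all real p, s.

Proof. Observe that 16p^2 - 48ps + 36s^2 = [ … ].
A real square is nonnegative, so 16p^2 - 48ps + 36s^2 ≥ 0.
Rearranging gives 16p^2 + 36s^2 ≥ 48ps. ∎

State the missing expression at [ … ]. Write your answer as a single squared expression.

The leading and trailing coefficients are 4^2 and 6^2, and 48 = 2·4·6, so the trinomial is (4p - 6s)^2.
Hence 16p^2 - 48ps + 36s^2 ≥ 0.

(4p - 6s)^2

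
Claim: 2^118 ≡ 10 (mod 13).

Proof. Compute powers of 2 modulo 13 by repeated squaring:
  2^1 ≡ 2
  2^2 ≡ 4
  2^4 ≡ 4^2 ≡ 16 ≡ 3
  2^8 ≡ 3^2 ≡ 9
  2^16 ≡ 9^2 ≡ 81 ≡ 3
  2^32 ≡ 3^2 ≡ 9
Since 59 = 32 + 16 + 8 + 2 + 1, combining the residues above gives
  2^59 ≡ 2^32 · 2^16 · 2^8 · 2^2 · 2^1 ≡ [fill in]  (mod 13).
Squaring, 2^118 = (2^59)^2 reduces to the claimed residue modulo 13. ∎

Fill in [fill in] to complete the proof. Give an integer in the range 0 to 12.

7

2^32 · 2^16 · 2^8 · 2^2 · 2^1 ≡ 9 · 3 · 9 · 4 · 2 = 1944.
1944 mod 13 = 7, so 2^59 ≡ 7 (mod 13).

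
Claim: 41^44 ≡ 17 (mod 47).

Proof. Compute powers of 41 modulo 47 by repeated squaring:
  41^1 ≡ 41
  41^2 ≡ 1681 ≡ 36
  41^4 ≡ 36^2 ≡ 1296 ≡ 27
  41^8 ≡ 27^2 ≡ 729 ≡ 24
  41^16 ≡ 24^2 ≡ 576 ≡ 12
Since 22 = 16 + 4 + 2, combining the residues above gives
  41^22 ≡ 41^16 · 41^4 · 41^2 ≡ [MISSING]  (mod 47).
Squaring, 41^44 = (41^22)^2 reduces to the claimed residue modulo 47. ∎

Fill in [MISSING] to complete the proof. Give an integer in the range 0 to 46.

Multiply the listed residues: 12 · 27 · 36 = 324 → 11664.
Reducing modulo 47: 11664 = 248·47 + 8, so 41^22 ≡ 8.

8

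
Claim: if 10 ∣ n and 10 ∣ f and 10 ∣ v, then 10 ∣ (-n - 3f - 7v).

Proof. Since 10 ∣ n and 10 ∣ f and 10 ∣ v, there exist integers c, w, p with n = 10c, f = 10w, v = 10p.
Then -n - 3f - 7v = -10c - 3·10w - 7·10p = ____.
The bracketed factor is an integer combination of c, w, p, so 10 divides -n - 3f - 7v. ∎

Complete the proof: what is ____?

10(-c - 7p - 3w)

Each term has a factor of 10: -10c - 3·10w - 7·10p = 10·(-c - 7p - 3w).
Since -c - 7p - 3w is an integer, 10 ∣ (-n - 3f - 7v).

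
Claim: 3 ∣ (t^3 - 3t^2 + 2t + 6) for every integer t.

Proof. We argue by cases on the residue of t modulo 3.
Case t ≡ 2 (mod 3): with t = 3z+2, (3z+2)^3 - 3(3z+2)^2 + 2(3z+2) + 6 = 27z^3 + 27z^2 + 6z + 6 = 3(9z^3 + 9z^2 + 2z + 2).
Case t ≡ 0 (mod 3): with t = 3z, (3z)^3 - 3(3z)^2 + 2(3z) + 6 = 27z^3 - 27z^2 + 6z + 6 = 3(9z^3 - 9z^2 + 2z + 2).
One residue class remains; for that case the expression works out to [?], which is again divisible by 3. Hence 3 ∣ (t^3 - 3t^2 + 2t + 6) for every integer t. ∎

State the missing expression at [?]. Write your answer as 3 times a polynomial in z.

Only t ≡ 1 (mod 3) is unaccounted for. Put t = 3z+1:
(3z+1)^3 - 3(3z+1)^2 + 2(3z+1) + 6 expands to 27z^3 - 3z + 6,
and factoring out 3 leaves 3(9z^3 - z + 2).

3(9z^3 - z + 2)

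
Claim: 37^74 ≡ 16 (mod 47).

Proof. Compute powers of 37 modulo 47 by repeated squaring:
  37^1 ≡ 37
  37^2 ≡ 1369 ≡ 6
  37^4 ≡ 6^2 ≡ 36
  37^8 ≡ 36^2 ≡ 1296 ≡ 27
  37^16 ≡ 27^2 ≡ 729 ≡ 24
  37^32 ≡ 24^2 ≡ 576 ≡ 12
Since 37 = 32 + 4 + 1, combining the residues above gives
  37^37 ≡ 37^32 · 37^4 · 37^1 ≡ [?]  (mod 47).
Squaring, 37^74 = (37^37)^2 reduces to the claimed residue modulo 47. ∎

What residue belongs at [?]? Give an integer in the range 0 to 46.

4

37^32 · 37^4 · 37^1 ≡ 12 · 36 · 37 = 15984.
15984 mod 47 = 4, so 37^37 ≡ 4 (mod 47).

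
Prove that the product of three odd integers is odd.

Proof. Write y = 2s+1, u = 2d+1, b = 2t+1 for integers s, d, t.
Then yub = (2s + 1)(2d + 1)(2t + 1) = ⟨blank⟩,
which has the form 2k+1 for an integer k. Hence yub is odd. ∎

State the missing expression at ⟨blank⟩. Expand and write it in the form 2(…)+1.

2(4dst + 2ds + 2dt + d + 2st + s + t) + 1

(2s + 1)(2d + 1)(2t + 1) = 8dst + 4ds + 4dt + 2d + 4st + 2s + 2t + 1
= 2(4dst + 2ds + 2dt + d + 2st + s + t) + 1.
Since 4dst + 2ds + 2dt + d + 2st + s + t is an integer, the product is of the form 2k+1 for an integer k.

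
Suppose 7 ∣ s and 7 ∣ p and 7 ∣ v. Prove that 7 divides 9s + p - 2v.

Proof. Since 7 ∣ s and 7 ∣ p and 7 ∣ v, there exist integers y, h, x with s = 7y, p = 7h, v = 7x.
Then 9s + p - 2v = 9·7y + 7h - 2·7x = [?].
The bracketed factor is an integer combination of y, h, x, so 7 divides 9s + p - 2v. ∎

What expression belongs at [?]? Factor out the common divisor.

Each term has a factor of 7: 9·7y + 7h - 2·7x = 7·(h - 2x + 9y).
Since h - 2x + 9y is an integer, 7 ∣ (9s + p - 2v).

7(h - 2x + 9y)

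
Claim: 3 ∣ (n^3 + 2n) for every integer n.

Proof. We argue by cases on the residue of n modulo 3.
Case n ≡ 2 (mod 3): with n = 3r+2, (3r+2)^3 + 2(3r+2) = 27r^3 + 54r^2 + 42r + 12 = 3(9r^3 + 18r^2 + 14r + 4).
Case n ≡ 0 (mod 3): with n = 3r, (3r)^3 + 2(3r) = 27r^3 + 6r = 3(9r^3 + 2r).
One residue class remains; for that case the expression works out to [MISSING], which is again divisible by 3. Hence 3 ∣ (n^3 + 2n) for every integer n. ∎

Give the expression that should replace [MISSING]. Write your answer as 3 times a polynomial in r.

3(9r^3 + 9r^2 + 5r + 1)

The residues treated are {2, 0}, so the missing case is n ≡ 1 (mod 3); write n = 3r+1.
Then (3r+1)^3 + 2(3r+1) = 27r^3 + 27r^2 + 15r + 3 = 3(9r^3 + 9r^2 + 5r + 1).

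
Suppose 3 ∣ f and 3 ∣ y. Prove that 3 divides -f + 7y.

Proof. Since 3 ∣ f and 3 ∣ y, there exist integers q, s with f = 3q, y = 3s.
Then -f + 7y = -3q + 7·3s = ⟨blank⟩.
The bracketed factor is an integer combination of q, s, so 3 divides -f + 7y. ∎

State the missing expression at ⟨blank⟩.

Each term has a factor of 3: -3q + 7·3s = 3·(-q + 7s).
Since -q + 7s is an integer, 3 ∣ (-f + 7y).

3(-q + 7s)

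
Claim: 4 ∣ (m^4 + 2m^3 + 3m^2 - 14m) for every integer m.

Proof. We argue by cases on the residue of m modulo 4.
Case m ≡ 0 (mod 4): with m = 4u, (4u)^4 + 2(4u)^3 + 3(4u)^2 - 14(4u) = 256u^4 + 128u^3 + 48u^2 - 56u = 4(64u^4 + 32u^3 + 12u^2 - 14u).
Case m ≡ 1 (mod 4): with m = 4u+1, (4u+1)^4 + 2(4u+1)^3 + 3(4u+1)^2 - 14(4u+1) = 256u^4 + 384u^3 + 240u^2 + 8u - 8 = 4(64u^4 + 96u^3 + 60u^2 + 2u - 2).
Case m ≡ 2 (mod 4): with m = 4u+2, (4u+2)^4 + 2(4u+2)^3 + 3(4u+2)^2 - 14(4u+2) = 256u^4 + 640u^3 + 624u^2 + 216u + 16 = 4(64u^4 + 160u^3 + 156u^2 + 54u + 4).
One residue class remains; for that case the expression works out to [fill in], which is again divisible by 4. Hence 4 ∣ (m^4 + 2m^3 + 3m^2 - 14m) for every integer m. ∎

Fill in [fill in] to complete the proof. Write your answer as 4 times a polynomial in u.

The residues treated are {0, 1, 2}, so the missing case is m ≡ 3 (mod 4); write m = 4u+3.
Then (4u+3)^4 + 2(4u+3)^3 + 3(4u+3)^2 - 14(4u+3) = 256u^4 + 896u^3 + 1200u^2 + 664u + 120 = 4(64u^4 + 224u^3 + 300u^2 + 166u + 30).

4(64u^4 + 224u^3 + 300u^2 + 166u + 30)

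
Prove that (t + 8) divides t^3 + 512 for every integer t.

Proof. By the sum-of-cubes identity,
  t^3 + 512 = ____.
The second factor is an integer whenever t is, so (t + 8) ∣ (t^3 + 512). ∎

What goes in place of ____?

(t + 8)(t^2 - 8t + 64)

Polynomial division of t^3 + 512 by t + 8 leaves remainder 0 and quotient t^2 - 8t + 64.
Hence t^3 + 512 = (t + 8)(t^2 - 8t + 64).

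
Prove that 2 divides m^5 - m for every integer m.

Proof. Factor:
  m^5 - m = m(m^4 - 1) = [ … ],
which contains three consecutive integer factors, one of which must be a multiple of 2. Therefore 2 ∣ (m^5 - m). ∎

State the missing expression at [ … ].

(m - 1)m(m + 1)(m^2 + 1)

m^4 - 1 = (m^2 - 1)(m^2 + 1), and m^2 - 1 = (m-1)(m+1).
So m(m^4 - 1) = (m - 1)m(m + 1)(m^2 + 1).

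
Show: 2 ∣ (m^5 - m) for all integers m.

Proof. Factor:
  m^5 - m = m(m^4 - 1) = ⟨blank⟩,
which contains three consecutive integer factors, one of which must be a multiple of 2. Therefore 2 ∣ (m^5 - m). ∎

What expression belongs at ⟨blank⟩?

m^4 - 1 = (m^2 - 1)(m^2 + 1), and m^2 - 1 = (m-1)(m+1).
So m(m^4 - 1) = (m - 1)m(m + 1)(m^2 + 1).

(m - 1)m(m + 1)(m^2 + 1)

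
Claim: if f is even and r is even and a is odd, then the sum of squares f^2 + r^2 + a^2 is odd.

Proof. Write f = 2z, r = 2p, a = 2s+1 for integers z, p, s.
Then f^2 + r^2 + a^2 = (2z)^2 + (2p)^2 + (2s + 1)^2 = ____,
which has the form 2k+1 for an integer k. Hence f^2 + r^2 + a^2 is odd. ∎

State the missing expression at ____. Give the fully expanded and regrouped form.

Expanding: (2z)^2 + (2p)^2 + (2s + 1)^2 = 4p^2 + 4s^2 + 4s + 4z^2 + 1.
Every term except the constant is even, so this is 2(2p^2 + 2s^2 + 2s + 2z^2) + 1,
and 2p^2 + 2s^2 + 2s + 2z^2 ∈ ℤ gives the required form.

2(2p^2 + 2s^2 + 2s + 2z^2) + 1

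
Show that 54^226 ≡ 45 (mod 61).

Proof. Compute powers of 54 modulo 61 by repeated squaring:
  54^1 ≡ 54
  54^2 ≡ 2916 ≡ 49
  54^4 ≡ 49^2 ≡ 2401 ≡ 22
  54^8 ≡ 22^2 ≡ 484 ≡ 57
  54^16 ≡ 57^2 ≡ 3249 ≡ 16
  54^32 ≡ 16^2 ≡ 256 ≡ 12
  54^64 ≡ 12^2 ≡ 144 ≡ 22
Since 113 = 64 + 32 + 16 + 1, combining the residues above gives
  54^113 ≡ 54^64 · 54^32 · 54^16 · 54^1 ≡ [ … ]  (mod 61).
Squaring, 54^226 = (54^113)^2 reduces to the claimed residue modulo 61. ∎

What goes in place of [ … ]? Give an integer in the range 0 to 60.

17

Multiply the listed residues: 22 · 12 · 16 · 54 = 264 → 4224 → 228096.
Reducing modulo 61: 228096 = 3739·61 + 17, so 54^113 ≡ 17.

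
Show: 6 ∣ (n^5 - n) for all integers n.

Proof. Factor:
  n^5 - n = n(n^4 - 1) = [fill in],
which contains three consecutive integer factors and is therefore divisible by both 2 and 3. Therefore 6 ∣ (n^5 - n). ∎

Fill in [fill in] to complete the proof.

(n - 1)n(n + 1)(n^2 + 1)

n^4 - 1 = (n^2 - 1)(n^2 + 1), and n^2 - 1 = (n-1)(n+1).
So n(n^4 - 1) = (n - 1)n(n + 1)(n^2 + 1).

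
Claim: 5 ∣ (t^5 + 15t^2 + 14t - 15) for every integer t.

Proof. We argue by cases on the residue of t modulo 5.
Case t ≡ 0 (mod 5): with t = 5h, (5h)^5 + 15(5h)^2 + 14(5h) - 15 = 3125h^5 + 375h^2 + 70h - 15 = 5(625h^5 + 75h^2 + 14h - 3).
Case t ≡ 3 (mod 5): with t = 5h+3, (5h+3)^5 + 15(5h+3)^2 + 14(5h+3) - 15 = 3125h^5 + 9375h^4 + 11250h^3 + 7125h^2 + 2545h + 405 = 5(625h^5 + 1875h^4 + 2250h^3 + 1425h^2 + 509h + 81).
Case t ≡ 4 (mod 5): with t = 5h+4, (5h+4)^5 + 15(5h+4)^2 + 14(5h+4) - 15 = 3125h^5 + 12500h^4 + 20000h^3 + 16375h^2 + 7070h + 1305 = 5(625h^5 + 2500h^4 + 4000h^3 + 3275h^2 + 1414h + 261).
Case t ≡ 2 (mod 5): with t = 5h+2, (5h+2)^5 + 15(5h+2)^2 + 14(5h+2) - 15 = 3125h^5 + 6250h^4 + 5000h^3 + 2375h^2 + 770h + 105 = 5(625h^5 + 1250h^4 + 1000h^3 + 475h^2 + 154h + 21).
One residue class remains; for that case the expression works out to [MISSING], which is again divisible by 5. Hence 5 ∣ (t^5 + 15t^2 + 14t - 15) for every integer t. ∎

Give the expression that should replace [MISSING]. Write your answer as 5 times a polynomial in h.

5(625h^5 + 625h^4 + 250h^3 + 125h^2 + 49h + 3)

The residues treated are {0, 3, 4, 2}, so the missing case is t ≡ 1 (mod 5); write t = 5h+1.
Then (5h+1)^5 + 15(5h+1)^2 + 14(5h+1) - 15 = 3125h^5 + 3125h^4 + 1250h^3 + 625h^2 + 245h + 15 = 5(625h^5 + 625h^4 + 250h^3 + 125h^2 + 49h + 3).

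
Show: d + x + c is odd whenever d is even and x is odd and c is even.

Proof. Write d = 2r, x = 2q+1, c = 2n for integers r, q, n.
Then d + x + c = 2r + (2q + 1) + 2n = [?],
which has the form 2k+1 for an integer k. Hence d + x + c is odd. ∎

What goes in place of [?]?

2(n + q + r) + 1

Expanding: 2r + (2q + 1) + 2n = 2n + 2q + 2r + 1.
Every term except the constant is even, so this is 2(n + q + r) + 1,
and n + q + r ∈ ℤ gives the required form.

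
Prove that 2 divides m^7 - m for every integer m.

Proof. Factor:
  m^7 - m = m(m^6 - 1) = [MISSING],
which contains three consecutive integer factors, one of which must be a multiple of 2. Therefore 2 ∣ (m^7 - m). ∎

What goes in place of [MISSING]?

(m - 1)m(m + 1)(m^4 + m^2 + 1)

m^6 - 1 = (m^2 - 1)(m^4 + m^2 + 1), and m^2 - 1 = (m-1)(m+1).
So m(m^6 - 1) = (m - 1)m(m + 1)(m^4 + m^2 + 1).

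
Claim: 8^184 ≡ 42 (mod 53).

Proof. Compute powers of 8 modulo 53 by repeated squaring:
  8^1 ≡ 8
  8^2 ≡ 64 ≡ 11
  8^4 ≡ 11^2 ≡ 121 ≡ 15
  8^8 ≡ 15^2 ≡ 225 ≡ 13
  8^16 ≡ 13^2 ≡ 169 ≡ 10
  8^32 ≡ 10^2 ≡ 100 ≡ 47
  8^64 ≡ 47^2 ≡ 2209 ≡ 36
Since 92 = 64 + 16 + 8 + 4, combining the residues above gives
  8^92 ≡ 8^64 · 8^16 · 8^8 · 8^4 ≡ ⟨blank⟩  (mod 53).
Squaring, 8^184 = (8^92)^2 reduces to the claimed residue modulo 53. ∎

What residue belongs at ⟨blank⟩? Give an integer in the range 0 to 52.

28

Multiply the listed residues: 36 · 10 · 13 · 15 = 360 → 4680 → 70200.
Reducing modulo 53: 70200 = 1324·53 + 28, so 8^92 ≡ 28.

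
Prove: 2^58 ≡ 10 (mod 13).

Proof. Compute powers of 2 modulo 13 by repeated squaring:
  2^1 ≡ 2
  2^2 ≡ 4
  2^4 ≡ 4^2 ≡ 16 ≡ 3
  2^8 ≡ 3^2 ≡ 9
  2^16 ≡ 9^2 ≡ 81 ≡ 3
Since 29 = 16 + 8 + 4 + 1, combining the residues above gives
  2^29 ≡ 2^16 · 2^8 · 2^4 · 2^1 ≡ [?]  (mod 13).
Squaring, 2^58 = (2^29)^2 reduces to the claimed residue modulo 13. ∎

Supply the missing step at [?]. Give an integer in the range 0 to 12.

6

Multiply the listed residues: 3 · 9 · 3 · 2 = 27 → 81 → 162.
Reducing modulo 13: 162 = 12·13 + 6, so 2^29 ≡ 6.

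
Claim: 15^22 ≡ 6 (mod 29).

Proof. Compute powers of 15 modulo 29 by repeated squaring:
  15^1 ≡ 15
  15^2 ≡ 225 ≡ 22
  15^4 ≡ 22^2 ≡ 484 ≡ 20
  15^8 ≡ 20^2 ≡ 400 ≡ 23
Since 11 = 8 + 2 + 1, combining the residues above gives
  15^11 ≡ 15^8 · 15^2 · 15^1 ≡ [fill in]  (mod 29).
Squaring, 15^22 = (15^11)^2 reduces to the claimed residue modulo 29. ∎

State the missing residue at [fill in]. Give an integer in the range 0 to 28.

21

15^8 · 15^2 · 15^1 ≡ 23 · 22 · 15 = 7590.
7590 mod 29 = 21, so 15^11 ≡ 21 (mod 29).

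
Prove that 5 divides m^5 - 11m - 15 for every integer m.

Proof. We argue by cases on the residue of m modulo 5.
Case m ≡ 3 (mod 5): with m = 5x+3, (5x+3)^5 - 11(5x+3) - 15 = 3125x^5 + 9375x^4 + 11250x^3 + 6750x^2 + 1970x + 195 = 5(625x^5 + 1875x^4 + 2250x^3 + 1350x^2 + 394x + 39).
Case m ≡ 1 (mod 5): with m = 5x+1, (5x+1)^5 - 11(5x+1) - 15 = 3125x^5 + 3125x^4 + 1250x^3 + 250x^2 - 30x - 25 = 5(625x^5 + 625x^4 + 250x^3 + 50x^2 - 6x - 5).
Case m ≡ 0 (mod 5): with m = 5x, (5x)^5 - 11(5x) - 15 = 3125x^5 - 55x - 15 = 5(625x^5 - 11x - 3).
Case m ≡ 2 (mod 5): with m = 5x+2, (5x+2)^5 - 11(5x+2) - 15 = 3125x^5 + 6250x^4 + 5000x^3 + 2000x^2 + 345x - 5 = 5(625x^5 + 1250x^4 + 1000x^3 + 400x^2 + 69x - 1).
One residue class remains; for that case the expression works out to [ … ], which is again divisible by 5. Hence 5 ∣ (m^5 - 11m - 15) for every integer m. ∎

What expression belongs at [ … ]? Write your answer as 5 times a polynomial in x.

5(625x^5 + 2500x^4 + 4000x^3 + 3200x^2 + 1269x + 193)

Only m ≡ 4 (mod 5) is unaccounted for. Put m = 5x+4:
(5x+4)^5 - 11(5x+4) - 15 expands to 3125x^5 + 12500x^4 + 20000x^3 + 16000x^2 + 6345x + 965,
and factoring out 5 leaves 5(625x^5 + 2500x^4 + 4000x^3 + 3200x^2 + 1269x + 193).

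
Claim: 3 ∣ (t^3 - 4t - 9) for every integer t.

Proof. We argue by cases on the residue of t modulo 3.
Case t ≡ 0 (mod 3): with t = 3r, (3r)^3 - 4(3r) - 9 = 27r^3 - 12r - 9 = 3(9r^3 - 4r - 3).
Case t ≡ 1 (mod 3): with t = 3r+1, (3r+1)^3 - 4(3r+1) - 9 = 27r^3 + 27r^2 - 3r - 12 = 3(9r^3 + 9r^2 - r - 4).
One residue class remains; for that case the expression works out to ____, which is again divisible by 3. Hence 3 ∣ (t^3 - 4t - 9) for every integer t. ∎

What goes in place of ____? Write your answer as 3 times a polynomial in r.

Only t ≡ 2 (mod 3) is unaccounted for. Put t = 3r+2:
(3r+2)^3 - 4(3r+2) - 9 expands to 27r^3 + 54r^2 + 24r - 9,
and factoring out 3 leaves 3(9r^3 + 18r^2 + 8r - 3).

3(9r^3 + 18r^2 + 8r - 3)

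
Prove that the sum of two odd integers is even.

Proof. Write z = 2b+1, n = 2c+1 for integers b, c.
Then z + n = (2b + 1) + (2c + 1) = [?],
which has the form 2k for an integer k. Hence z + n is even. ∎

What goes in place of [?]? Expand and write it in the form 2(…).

(2b + 1) + (2c + 1) = 2b + 2c + 2
= 2(b + c + 1).
Since b + c + 1 is an integer, the sum is of the form 2k for an integer k.

2(b + c + 1)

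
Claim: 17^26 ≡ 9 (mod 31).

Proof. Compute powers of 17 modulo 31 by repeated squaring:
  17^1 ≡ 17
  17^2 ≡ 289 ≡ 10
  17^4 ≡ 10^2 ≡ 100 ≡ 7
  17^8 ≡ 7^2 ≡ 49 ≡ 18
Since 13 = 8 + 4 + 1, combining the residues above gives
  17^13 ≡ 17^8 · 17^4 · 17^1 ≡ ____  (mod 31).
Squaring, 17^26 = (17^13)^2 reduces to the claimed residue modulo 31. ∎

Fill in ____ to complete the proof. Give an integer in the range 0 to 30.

17^8 · 17^4 · 17^1 ≡ 18 · 7 · 17 = 2142.
2142 mod 31 = 3, so 17^13 ≡ 3 (mod 31).

3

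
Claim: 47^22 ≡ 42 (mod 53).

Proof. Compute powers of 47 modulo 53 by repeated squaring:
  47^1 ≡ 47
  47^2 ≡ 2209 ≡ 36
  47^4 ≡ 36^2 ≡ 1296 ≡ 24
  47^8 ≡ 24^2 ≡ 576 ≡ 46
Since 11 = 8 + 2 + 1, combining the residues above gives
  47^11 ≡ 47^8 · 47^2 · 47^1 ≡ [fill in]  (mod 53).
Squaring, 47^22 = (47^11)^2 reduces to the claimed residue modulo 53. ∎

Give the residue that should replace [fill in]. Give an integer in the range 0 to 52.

28

Multiply the listed residues: 46 · 36 · 47 = 1656 → 77832.
Reducing modulo 53: 77832 = 1468·53 + 28, so 47^11 ≡ 28.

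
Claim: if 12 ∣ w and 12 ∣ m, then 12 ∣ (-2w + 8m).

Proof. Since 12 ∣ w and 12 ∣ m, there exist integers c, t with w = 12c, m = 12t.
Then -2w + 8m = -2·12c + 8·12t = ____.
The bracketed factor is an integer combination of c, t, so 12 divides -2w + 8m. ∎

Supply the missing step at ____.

Each term has a factor of 12: -2·12c + 8·12t = 12·(-2c + 8t).
Since -2c + 8t is an integer, 12 ∣ (-2w + 8m).

12(-2c + 8t)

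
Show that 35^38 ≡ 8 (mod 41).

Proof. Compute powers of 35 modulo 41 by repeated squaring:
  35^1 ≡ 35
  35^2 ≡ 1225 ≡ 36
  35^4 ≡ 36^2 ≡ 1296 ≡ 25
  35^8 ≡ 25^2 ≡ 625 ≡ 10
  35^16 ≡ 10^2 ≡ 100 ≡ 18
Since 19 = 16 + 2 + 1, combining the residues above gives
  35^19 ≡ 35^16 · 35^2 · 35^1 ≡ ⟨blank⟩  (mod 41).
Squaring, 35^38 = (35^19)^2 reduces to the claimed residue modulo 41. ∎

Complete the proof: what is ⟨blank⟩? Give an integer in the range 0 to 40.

Multiply the listed residues: 18 · 36 · 35 = 648 → 22680.
Reducing modulo 41: 22680 = 553·41 + 7, so 35^19 ≡ 7.

7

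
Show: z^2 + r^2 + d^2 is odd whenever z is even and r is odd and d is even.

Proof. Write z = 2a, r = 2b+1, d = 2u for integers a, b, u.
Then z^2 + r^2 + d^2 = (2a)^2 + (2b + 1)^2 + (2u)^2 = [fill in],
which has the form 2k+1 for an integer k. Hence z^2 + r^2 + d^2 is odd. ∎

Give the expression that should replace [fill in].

2(2a^2 + 2b^2 + 2b + 2u^2) + 1

(2a)^2 + (2b + 1)^2 + (2u)^2 = 4a^2 + 4b^2 + 4b + 4u^2 + 1
= 2(2a^2 + 2b^2 + 2b + 2u^2) + 1.
Since 2a^2 + 2b^2 + 2b + 2u^2 is an integer, the sum of squares is of the form 2k+1 for an integer k.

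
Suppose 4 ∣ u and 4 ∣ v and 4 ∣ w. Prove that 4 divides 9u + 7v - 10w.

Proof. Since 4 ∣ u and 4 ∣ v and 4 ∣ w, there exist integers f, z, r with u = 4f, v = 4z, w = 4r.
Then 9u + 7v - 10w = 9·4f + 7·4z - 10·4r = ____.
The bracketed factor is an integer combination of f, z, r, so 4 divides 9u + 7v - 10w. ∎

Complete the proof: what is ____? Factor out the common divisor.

Pull the common 4 out of every term: 9·4f + 7·4z - 10·4r = 4(9f - 10r + 7z).
9f - 10r + 7z is an integer, which exhibits the divisibility.

4(9f - 10r + 7z)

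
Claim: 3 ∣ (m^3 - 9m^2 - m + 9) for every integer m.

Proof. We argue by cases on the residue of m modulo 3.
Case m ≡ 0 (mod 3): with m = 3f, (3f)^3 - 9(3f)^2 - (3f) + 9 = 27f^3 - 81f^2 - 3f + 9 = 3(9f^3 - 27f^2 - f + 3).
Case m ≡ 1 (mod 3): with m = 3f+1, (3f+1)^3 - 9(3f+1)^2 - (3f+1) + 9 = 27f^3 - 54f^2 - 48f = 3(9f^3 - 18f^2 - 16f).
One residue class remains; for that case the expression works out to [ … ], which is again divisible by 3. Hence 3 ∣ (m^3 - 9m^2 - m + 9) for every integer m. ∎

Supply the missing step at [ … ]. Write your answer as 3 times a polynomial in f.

Only m ≡ 2 (mod 3) is unaccounted for. Put m = 3f+2:
(3f+2)^3 - 9(3f+2)^2 - (3f+2) + 9 expands to 27f^3 - 27f^2 - 75f - 21,
and factoring out 3 leaves 3(9f^3 - 9f^2 - 25f - 7).

3(9f^3 - 9f^2 - 25f - 7)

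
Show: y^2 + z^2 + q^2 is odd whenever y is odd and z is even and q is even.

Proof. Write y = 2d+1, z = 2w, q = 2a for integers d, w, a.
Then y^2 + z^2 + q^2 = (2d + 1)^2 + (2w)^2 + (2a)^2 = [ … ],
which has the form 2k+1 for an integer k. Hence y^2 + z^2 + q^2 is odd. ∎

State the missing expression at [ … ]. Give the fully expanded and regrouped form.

Expanding: (2d + 1)^2 + (2w)^2 + (2a)^2 = 4a^2 + 4d^2 + 4d + 4w^2 + 1.
Every term except the constant is even, so this is 2(2a^2 + 2d^2 + 2d + 2w^2) + 1,
and 2a^2 + 2d^2 + 2d + 2w^2 ∈ ℤ gives the required form.

2(2a^2 + 2d^2 + 2d + 2w^2) + 1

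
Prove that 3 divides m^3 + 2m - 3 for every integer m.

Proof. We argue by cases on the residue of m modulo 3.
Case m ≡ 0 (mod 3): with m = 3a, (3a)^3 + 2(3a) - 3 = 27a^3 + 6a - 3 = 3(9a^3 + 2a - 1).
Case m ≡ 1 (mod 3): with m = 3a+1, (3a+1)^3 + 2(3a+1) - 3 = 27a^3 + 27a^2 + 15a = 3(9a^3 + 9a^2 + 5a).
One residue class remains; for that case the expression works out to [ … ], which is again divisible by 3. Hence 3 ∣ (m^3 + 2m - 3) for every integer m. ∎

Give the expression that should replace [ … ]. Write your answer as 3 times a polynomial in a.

3(9a^3 + 18a^2 + 14a + 3)

Only m ≡ 2 (mod 3) is unaccounted for. Put m = 3a+2:
(3a+2)^3 + 2(3a+2) - 3 expands to 27a^3 + 54a^2 + 42a + 9,
and factoring out 3 leaves 3(9a^3 + 18a^2 + 14a + 3).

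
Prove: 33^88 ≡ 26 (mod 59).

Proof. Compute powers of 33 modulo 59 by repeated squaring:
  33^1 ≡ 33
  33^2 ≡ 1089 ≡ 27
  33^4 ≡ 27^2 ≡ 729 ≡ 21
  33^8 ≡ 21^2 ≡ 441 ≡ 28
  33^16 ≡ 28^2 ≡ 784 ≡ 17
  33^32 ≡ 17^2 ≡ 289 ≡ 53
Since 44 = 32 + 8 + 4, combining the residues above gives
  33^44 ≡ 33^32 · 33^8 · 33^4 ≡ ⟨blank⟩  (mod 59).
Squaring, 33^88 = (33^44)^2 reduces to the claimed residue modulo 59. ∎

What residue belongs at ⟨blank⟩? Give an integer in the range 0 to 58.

12

33^32 · 33^8 · 33^4 ≡ 53 · 28 · 21 = 31164.
31164 mod 59 = 12, so 33^44 ≡ 12 (mod 59).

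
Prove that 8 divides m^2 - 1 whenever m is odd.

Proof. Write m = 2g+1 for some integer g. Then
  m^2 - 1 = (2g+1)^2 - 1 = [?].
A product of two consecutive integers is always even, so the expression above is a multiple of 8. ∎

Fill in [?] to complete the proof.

4g(g + 1)

(2g+1)^2 - 1 = 4g^2 + 4g + 1 - 1 = 4g^2 + 4g = 4g(g+1).
Since g and g+1 are consecutive, g(g+1) is even, and 4·(even) is a multiple of 8.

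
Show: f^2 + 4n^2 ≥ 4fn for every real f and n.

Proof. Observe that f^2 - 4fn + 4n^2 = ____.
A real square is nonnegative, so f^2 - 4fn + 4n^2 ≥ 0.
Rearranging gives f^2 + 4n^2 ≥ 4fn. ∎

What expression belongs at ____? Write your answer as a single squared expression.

The leading and trailing coefficients are 1^2 and 2^2, and 4 = 2·1·2, so the trinomial is (f - 2n)^2.
Hence f^2 - 4fn + 4n^2 ≥ 0.

(f - 2n)^2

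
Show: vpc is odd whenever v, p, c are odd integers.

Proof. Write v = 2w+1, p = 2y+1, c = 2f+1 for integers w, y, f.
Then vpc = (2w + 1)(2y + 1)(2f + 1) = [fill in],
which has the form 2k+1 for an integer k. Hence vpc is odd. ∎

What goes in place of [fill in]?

Expanding: (2w + 1)(2y + 1)(2f + 1) = 8fwy + 4fw + 4fy + 2f + 4wy + 2w + 2y + 1.
Every term except the constant is even, so this is 2(4fwy + 2fw + 2fy + f + 2wy + w + y) + 1,
and 4fwy + 2fw + 2fy + f + 2wy + w + y ∈ ℤ gives the required form.

2(4fwy + 2fw + 2fy + f + 2wy + w + y) + 1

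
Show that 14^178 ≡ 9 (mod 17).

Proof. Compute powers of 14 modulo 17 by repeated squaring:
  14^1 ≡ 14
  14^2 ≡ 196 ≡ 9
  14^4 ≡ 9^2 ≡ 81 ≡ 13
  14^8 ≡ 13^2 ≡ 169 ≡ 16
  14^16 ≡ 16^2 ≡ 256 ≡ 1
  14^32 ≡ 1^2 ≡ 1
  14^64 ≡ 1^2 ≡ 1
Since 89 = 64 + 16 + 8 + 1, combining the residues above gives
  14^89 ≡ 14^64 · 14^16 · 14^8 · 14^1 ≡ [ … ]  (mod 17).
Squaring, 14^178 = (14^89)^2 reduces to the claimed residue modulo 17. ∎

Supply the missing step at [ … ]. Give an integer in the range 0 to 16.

14^64 · 14^16 · 14^8 · 14^1 ≡ 1 · 1 · 16 · 14 = 224.
224 mod 17 = 3, so 14^89 ≡ 3 (mod 17).

3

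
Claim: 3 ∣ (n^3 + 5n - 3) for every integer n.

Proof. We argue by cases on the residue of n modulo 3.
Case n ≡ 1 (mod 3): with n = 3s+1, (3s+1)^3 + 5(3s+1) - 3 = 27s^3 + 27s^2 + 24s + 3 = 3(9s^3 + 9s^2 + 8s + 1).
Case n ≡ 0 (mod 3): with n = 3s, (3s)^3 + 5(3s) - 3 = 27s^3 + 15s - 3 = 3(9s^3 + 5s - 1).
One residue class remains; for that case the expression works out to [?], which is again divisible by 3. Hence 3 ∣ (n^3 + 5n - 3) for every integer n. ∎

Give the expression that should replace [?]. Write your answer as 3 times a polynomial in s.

3(9s^3 + 18s^2 + 17s + 5)

The residues treated are {1, 0}, so the missing case is n ≡ 2 (mod 3); write n = 3s+2.
Then (3s+2)^3 + 5(3s+2) - 3 = 27s^3 + 54s^2 + 51s + 15 = 3(9s^3 + 18s^2 + 17s + 5).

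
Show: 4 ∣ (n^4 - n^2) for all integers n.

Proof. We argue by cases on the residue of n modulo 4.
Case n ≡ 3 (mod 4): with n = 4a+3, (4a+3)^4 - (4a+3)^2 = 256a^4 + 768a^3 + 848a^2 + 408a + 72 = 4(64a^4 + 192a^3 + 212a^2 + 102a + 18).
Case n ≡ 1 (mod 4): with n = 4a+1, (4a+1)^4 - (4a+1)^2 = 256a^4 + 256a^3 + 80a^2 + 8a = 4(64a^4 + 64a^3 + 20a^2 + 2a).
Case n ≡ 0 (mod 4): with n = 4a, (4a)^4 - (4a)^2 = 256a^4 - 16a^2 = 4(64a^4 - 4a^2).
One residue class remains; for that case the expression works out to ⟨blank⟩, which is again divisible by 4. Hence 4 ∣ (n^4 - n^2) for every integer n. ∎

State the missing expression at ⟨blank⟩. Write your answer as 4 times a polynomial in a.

Only n ≡ 2 (mod 4) is unaccounted for. Put n = 4a+2:
(4a+2)^4 - (4a+2)^2 expands to 256a^4 + 512a^3 + 368a^2 + 112a + 12,
and factoring out 4 leaves 4(64a^4 + 128a^3 + 92a^2 + 28a + 3).

4(64a^4 + 128a^3 + 92a^2 + 28a + 3)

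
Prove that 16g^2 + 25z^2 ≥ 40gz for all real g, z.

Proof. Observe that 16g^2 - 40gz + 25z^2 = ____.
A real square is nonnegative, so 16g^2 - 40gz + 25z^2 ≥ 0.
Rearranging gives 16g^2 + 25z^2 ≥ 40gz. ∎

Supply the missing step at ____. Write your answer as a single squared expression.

The leading and trailing coefficients are 4^2 and 5^2, and 40 = 2·4·5, so the trinomial is (4g - 5z)^2.
Hence 16g^2 - 40gz + 25z^2 ≥ 0.

(4g - 5z)^2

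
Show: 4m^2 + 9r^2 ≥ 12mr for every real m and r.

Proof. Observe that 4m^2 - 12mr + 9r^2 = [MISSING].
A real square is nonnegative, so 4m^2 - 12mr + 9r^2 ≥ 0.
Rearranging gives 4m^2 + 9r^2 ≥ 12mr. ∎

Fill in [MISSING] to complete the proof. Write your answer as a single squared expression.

The leading and trailing coefficients are 2^2 and 3^2, and 12 = 2·2·3, so the trinomial is (2m - 3r)^2.
Hence 4m^2 - 12mr + 9r^2 ≥ 0.

(2m - 3r)^2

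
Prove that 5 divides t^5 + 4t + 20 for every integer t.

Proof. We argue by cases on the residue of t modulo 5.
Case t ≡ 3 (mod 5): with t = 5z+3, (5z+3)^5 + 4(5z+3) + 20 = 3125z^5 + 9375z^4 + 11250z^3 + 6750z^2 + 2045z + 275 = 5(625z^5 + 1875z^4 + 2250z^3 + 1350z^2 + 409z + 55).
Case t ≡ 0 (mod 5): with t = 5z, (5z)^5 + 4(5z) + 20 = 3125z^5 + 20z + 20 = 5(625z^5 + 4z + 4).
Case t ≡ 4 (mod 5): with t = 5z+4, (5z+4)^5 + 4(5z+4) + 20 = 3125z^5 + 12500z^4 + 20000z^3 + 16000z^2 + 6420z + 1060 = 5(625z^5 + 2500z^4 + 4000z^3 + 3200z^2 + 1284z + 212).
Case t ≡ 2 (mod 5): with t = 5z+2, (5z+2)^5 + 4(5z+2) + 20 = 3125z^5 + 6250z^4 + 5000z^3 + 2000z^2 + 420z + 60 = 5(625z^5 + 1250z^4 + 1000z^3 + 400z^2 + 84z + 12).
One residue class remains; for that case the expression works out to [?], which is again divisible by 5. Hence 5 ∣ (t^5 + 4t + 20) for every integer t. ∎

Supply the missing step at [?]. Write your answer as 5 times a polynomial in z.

5(625z^5 + 625z^4 + 250z^3 + 50z^2 + 9z + 5)

Only t ≡ 1 (mod 5) is unaccounted for. Put t = 5z+1:
(5z+1)^5 + 4(5z+1) + 20 expands to 3125z^5 + 3125z^4 + 1250z^3 + 250z^2 + 45z + 25,
and factoring out 5 leaves 5(625z^5 + 625z^4 + 250z^3 + 50z^2 + 9z + 5).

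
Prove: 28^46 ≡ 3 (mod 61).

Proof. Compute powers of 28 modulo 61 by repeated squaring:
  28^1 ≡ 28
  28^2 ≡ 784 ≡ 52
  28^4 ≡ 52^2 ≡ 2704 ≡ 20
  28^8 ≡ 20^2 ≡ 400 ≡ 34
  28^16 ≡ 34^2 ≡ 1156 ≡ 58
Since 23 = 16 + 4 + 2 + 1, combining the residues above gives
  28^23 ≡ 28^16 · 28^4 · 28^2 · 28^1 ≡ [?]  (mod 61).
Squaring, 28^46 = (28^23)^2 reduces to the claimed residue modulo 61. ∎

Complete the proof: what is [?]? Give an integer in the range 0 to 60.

53

28^16 · 28^4 · 28^2 · 28^1 ≡ 58 · 20 · 52 · 28 = 1688960.
1688960 mod 61 = 53, so 28^23 ≡ 53 (mod 61).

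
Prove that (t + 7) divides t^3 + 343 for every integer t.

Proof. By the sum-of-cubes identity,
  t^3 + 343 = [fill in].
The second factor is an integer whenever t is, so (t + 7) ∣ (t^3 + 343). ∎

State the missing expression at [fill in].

a^3 + b^3 = (a + b)(a^2 - ab + b^2). With a = t, b = 7:
t^3 + 343 = (t + 7)(t^2 - 7t + 49).

(t + 7)(t^2 - 7t + 49)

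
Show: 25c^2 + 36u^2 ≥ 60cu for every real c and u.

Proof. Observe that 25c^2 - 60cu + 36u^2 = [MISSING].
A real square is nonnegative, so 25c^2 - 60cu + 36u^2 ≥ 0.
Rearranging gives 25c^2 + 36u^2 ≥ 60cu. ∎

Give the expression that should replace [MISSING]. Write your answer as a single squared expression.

The leading and trailing coefficients are 5^2 and 6^2, and 60 = 2·5·6, so the trinomial is (5c - 6u)^2.
Hence 25c^2 - 60cu + 36u^2 ≥ 0.

(5c - 6u)^2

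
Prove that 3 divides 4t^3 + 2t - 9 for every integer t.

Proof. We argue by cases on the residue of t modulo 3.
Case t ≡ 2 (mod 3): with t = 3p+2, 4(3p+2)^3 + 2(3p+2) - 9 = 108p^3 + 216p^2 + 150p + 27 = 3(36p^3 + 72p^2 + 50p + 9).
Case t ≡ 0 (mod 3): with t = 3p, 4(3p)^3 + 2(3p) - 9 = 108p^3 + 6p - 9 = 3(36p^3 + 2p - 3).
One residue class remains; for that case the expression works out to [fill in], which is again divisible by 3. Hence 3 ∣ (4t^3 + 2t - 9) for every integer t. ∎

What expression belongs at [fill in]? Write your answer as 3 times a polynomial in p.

3(36p^3 + 36p^2 + 14p - 1)

Only t ≡ 1 (mod 3) is unaccounted for. Put t = 3p+1:
4(3p+1)^3 + 2(3p+1) - 9 expands to 108p^3 + 108p^2 + 42p - 3,
and factoring out 3 leaves 3(36p^3 + 36p^2 + 14p - 1).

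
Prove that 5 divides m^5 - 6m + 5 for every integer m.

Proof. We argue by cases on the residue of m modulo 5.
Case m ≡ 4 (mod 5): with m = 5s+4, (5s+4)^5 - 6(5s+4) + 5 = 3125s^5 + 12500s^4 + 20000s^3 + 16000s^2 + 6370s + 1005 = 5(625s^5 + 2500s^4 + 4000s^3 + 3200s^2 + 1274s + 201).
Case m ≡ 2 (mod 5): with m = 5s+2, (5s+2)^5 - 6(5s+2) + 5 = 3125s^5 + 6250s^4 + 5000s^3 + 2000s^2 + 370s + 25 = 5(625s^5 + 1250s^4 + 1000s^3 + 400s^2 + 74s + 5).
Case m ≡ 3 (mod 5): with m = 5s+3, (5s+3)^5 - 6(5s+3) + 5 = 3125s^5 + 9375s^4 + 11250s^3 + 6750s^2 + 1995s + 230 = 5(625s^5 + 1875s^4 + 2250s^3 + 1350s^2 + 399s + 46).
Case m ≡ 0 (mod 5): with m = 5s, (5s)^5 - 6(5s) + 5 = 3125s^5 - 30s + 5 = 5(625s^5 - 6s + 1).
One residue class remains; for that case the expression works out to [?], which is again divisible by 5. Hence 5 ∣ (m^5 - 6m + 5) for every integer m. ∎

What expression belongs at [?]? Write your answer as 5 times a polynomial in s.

Only m ≡ 1 (mod 5) is unaccounted for. Put m = 5s+1:
(5s+1)^5 - 6(5s+1) + 5 expands to 3125s^5 + 3125s^4 + 1250s^3 + 250s^2 - 5s,
and factoring out 5 leaves 5(625s^5 + 625s^4 + 250s^3 + 50s^2 - s).

5(625s^5 + 625s^4 + 250s^3 + 50s^2 - s)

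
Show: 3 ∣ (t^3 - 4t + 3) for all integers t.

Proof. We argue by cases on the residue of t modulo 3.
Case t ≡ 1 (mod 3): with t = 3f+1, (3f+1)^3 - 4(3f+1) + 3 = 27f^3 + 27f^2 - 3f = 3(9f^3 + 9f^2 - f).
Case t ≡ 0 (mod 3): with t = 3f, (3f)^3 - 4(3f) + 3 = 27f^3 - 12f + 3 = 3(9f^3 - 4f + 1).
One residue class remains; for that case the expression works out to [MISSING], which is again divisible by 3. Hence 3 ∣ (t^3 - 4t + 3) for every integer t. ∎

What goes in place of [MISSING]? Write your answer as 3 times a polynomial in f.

3(9f^3 + 18f^2 + 8f + 1)

Only t ≡ 2 (mod 3) is unaccounted for. Put t = 3f+2:
(3f+2)^3 - 4(3f+2) + 3 expands to 27f^3 + 54f^2 + 24f + 3,
and factoring out 3 leaves 3(9f^3 + 18f^2 + 8f + 1).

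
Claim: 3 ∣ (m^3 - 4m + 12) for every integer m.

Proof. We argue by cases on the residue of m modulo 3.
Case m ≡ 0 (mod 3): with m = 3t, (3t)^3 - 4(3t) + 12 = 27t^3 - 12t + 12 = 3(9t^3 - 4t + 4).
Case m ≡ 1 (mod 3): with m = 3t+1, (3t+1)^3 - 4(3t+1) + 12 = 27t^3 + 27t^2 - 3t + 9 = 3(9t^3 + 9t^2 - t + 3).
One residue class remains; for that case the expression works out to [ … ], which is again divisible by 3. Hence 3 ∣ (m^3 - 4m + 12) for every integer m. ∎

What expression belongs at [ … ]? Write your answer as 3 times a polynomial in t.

3(9t^3 + 18t^2 + 8t + 4)

Only m ≡ 2 (mod 3) is unaccounted for. Put m = 3t+2:
(3t+2)^3 - 4(3t+2) + 12 expands to 27t^3 + 54t^2 + 24t + 12,
and factoring out 3 leaves 3(9t^3 + 18t^2 + 8t + 4).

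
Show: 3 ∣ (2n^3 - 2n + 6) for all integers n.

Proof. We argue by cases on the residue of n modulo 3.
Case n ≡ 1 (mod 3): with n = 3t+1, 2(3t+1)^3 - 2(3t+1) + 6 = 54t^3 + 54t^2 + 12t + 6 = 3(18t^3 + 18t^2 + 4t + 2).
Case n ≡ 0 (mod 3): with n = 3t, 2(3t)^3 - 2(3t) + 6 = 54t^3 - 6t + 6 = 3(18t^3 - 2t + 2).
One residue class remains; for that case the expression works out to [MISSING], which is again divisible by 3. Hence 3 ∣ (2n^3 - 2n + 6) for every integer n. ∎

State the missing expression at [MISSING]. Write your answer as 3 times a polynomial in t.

3(18t^3 + 36t^2 + 22t + 6)

Only n ≡ 2 (mod 3) is unaccounted for. Put n = 3t+2:
2(3t+2)^3 - 2(3t+2) + 6 expands to 54t^3 + 108t^2 + 66t + 18,
and factoring out 3 leaves 3(18t^3 + 36t^2 + 22t + 6).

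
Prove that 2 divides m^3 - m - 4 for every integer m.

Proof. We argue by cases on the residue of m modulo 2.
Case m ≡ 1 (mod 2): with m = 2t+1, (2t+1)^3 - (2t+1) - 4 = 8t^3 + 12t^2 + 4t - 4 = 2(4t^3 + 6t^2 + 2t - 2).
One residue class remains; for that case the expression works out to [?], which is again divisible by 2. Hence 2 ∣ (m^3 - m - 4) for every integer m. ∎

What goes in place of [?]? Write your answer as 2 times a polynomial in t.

2(4t^3 - t - 2)

Only m ≡ 0 (mod 2) is unaccounted for. Put m = 2t:
(2t)^3 - (2t) - 4 expands to 8t^3 - 2t - 4,
and factoring out 2 leaves 2(4t^3 - t - 2).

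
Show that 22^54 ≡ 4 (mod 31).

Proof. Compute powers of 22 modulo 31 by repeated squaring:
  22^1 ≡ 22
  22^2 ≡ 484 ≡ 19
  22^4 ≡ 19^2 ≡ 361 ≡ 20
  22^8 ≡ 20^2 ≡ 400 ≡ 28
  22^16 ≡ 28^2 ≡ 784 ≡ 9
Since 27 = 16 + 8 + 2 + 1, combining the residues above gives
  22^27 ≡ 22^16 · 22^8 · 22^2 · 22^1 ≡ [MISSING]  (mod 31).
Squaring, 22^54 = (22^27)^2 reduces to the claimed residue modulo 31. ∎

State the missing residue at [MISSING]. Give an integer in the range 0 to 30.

22^16 · 22^8 · 22^2 · 22^1 ≡ 9 · 28 · 19 · 22 = 105336.
105336 mod 31 = 29, so 22^27 ≡ 29 (mod 31).

29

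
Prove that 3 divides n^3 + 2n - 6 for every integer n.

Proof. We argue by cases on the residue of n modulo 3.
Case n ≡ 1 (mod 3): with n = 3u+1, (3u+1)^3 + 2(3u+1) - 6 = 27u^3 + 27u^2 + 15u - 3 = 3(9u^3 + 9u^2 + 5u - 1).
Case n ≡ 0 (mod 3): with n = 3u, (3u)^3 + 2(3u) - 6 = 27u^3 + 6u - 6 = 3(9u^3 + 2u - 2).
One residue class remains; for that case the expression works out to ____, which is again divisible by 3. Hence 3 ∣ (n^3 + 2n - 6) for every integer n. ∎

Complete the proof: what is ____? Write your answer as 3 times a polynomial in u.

The residues treated are {1, 0}, so the missing case is n ≡ 2 (mod 3); write n = 3u+2.
Then (3u+2)^3 + 2(3u+2) - 6 = 27u^3 + 54u^2 + 42u + 6 = 3(9u^3 + 18u^2 + 14u + 2).

3(9u^3 + 18u^2 + 14u + 2)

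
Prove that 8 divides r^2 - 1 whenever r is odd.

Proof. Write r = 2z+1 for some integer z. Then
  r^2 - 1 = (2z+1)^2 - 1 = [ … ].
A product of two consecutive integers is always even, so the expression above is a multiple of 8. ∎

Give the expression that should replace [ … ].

4z(z + 1)

(2z+1)^2 - 1 = 4z^2 + 4z + 1 - 1 = 4z^2 + 4z = 4z(z+1).
Since z and z+1 are consecutive, z(z+1) is even, and 4·(even) is a multiple of 8.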